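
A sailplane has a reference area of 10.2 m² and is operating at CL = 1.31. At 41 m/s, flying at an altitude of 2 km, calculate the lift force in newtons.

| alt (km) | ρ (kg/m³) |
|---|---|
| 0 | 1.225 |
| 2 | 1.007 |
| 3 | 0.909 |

L = 11300 N

At 2 km, from the table: ρ = 1.007 kg/m³.
L = ½ρv²S·CL = ½ × 1.007 × 41² × 10.2 × 1.31 = 11300 N ≈ 11.3 kN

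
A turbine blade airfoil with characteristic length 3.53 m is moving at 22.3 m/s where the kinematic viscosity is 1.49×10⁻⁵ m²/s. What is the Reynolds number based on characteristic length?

Re = 5.28×10^6

Re = v·c/ν = 22.3 × 3.53 / (1.49×10⁻⁵) = 5.28×10^6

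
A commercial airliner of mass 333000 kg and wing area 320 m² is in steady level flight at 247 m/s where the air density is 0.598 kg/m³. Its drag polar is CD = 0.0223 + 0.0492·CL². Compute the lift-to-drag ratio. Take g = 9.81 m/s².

Level flight ⇒ L = W = m·g = 333000 × 9.81 = 3.2667×10^6 N.
q = ½ρv² = ½ × 0.598 × 247² = 18240 Pa.
CL = 2W/(ρv²S) = 2×3.2667×10^6/(0.598×247²×320) = 0.5596.
CD = 0.0223 + 0.0492 × 0.5596² = 0.03771.
L/D = CL/CD = 0.5596 / 0.03771 = 14.8

L/D = 14.8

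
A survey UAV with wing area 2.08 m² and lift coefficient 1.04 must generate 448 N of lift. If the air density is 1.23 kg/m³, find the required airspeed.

v = 18.4 m/s

L = ½ρv²S·CL ⇒ v = √(2L/(ρ·S·CL))
v = √(2 × 448 / (1.23 × 2.08 × 1.04)) = √336.7 = 18.4 m/s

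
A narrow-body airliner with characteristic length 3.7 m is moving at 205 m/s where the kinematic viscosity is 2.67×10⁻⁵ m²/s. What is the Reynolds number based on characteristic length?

Re = v·c/ν = 205 × 3.7 / (2.67×10⁻⁵) = 2.84×10^7

Re = 2.84×10^7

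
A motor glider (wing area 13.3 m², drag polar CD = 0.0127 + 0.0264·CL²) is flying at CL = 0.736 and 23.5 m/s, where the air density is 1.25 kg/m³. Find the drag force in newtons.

D = 124 N

CD = 0.0127 + 0.0264 × 0.736² = 0.027
D = ½ρv²S·CD = ½ × 1.25 × 23.5² × 13.3 × 0.027 = 124 N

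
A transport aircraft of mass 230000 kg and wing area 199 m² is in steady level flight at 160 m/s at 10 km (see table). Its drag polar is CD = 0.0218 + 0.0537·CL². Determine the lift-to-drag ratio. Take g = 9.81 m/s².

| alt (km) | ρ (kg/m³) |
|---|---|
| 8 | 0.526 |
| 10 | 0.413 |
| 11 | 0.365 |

At 10 km, from the table: ρ = 0.413 kg/m³.
In steady level flight, lift balances weight: W = mg = 230000 × 9.81 = 2.2563×10^6 N.
q = ½ρv² = ½ × 0.413 × 160² = 5286 Pa.
CL = W/(q·S) = 2.2563×10^6 / (5286 × 199) = 2.145.
CD = 0.0218 + 0.0537 × 2.145² = 0.2688.
L/D = CL/CD = 2.145 / 0.2688 = 7.98

L/D = 7.98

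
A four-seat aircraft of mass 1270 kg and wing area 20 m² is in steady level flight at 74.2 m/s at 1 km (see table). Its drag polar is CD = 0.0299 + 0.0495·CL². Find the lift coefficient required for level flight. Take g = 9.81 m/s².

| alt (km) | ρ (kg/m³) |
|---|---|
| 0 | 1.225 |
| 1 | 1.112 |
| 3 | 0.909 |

At 1 km, from the table: ρ = 1.112 kg/m³.
Weight W = mg = 1270 × 9.81 = 12459 N; in level flight L = W.
Dynamic pressure q = 0.5 × 1.112 × 74.2² = 3061 Pa.
Required CL = L/(qS) = 12459/(3061·20) = 0.2035.

CL = 0.203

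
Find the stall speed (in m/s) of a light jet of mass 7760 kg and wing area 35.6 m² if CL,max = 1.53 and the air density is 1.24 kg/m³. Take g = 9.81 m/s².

V_stall = 47.5 m/s

Weight W = mg = 7760 × 9.81 = 76130 N.
V_stall = √(2W/(ρ·S·CL,max)) = √(2 × 76130 / (1.24 × 35.6 × 1.53))
V_stall = √2254 = 47.5 m/s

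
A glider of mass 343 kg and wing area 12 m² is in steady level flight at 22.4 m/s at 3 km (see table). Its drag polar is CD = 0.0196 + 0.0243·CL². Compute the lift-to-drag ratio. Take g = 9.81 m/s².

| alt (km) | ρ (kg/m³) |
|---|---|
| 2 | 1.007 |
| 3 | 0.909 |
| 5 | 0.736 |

At 3 km, from the table: ρ = 0.909 kg/m³.
Level flight ⇒ L = W = m·g = 343 × 9.81 = 3364.8 N.
q = ½ρv² = ½ × 0.909 × 22.4² = 228 Pa.
Required CL = L/(qS) = 3364.8/(228·12) = 1.23.
CD = 0.0196 + 0.0243 × 1.23² = 0.05634.
L/D = CL/CD = 1.23 / 0.05634 = 21.8

L/D = 21.8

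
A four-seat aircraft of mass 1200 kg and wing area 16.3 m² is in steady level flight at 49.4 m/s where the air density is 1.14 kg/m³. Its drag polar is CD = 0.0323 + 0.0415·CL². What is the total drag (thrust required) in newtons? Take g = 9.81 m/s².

Level flight ⇒ L = W = m·g = 1200 × 9.81 = 11772 N.
q = ½ρv² = ½ × 1.14 × 49.4² = 1391 Pa.
CL = 2W/(ρv²S) = 2×11772/(1.14×49.4²×16.3) = 0.5192.
CD = 0.0323 + 0.0415 × 0.5192² = 0.04349.
D = q·S·CD = 1391 × 16.3 × 0.04349 = 986 N

D = 986 N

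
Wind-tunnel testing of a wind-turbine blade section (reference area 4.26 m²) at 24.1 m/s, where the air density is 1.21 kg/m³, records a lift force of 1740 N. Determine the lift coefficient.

From L = ½ρv²S·CL, rearranging gives CL = 2L/(ρv²S).
CL = 2 × 1740 / (1.21 × 24.1² × 4.26) = 1.16

CL = 1.16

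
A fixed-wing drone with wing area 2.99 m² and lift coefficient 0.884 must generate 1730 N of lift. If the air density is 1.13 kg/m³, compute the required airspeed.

v = 34 m/s

L = ½ρv²S·CL ⇒ v = √(2L/(ρ·S·CL))
v = √(2 × 1730 / (1.13 × 2.99 × 0.884)) = √1158 = 34 m/s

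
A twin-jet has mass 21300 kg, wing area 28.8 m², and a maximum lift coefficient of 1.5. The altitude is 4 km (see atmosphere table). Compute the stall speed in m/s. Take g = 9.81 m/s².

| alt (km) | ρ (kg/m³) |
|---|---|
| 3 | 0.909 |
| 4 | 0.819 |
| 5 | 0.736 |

At 4 km, from the table: ρ = 0.819 kg/m³.
Weight W = mg = 21300 × 9.81 = 2.09×10^5 N.
From L = ½ρV²S·CL,max = W: V_stall = √(2W/(ρSCL,max)) = √(2·2.09×10^5/(0.819·28.8·1.5))
V_stall = √11810 = 109 m/s

V_stall = 109 m/s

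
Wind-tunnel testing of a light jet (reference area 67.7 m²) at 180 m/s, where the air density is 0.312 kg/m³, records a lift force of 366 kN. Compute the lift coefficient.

From L = ½ρv²S·CL, rearranging gives CL = 2L/(ρv²S).
CL = 2 × 3.66×10^5 / (0.312 × 180² × 67.7) = 1.07

CL = 1.07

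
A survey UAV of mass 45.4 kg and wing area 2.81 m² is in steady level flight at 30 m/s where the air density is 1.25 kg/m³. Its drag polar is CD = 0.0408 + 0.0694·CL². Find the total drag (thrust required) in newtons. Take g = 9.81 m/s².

D = 73.2 N

Weight W = mg = 45.4 × 9.81 = 445.37 N; in level flight L = W.
q = ½ρv² = ½ × 1.25 × 30² = 562.5 Pa.
CL = 2W/(ρv²S) = 2×445.37/(1.25×30²×2.81) = 0.2818.
CD = 0.0408 + 0.0694 × 0.2818² = 0.04631.
D = q·S·CD = 562.5 × 2.81 × 0.04631 = 73.2 N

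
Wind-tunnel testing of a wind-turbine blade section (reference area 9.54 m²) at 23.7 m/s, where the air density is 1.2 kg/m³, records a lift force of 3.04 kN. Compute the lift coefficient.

CL = 0.946

From L = ½ρv²S·CL, rearranging gives CL = 2L/(ρv²S).
CL = 2 × 3040 / (1.2 × 23.7² × 9.54) = 0.946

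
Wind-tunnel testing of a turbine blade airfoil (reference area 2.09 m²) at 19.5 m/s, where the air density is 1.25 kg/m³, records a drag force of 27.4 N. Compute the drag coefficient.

From D = ½ρv²S·CD, rearranging gives CD = 2D/(ρv²S).
CD = 2 × 27.4 / (1.25 × 19.5² × 2.09) = 0.0552

CD = 0.0552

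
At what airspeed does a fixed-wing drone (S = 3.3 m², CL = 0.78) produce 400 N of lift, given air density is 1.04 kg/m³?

v = 17.3 m/s

L = ½ρv²S·CL ⇒ v = √(2L/(ρ·S·CL))
v = √(2 × 400 / (1.04 × 3.3 × 0.78)) = √298.8 = 17.3 m/s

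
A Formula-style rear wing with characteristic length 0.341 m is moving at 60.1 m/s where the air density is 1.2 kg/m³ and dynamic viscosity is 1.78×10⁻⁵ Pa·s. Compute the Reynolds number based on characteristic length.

Re = 1.38×10^6

Re = ρ·v·c/μ = 1.2 × 60.1 × 0.341 / (1.78×10⁻⁵) = 1.38×10^6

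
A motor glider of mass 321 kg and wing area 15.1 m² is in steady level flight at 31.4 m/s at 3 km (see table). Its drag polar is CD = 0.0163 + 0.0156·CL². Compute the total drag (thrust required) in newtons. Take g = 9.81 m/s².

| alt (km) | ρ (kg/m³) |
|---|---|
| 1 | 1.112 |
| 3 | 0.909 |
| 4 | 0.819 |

D = 133 N

At 3 km, from the table: ρ = 0.909 kg/m³.
In steady level flight, lift balances weight: W = mg = 321 × 9.81 = 3149 N.
q = ½ρv² = ½ × 0.909 × 31.4² = 448.1 Pa.
CL = 2W/(ρv²S) = 2×3149/(0.909×31.4²×15.1) = 0.4654.
CD = 0.0163 + 0.0156 × 0.4654² = 0.01968.
D = q·S·CD = 448.1 × 15.1 × 0.01968 = 133.2 N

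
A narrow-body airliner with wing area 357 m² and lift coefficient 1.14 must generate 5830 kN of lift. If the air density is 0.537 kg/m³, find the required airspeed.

v = 231 m/s

L = ½ρv²S·CL ⇒ v = √(2L/(ρ·S·CL))
v = √(2 × 5.83×10^6 / (0.537 × 357 × 1.14)) = √53350 = 231 m/s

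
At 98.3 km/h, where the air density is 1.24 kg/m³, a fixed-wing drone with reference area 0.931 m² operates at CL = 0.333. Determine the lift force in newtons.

Convert speed: v = 98.3 km/h ÷ 3.6 = 27.31 m/s.
Dynamic pressure q = ½ρv² = ½ × 1.24 × 27.31² = 462.3 Pa.
L = q·S·CL = 462.3 × 0.931 × 0.333 = 143 N

L = 143 N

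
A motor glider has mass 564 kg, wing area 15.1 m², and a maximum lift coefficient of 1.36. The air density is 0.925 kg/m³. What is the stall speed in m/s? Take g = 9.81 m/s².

Stall occurs when L = W at CL,max. W = mg = 564 × 9.81 = 5533 N.
V_stall = √(2W/(ρ·S·CL,max)) = √(2 × 5533 / (0.925 × 15.1 × 1.36))
V_stall = √582.5 = 24.1 m/s

V_stall = 24.1 m/s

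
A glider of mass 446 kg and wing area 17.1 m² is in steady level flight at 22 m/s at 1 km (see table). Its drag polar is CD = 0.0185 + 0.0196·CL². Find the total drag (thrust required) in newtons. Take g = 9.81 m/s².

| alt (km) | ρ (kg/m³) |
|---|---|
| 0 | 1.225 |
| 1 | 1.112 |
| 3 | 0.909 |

D = 167 N

At 1 km, from the table: ρ = 1.112 kg/m³.
Weight W = mg = 446 × 9.81 = 4375.3 N; in level flight L = W.
q = ½ρv² = ½ × 1.112 × 22² = 269.1 Pa.
CL = 2W/(ρv²S) = 2×4375.3/(1.112×22²×17.1) = 0.9508.
CD = 0.0185 + 0.0196 × 0.9508² = 0.03622.
D = q·S·CD = 269.1 × 17.1 × 0.03622 = 166.7 N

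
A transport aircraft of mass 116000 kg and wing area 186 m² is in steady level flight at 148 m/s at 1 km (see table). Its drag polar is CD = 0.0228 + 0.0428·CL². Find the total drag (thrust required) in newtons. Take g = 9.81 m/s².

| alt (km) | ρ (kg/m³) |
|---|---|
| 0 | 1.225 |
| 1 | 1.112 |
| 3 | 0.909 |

D = 76100 N

At 1 km, from the table: ρ = 1.112 kg/m³.
Level flight ⇒ L = W = m·g = 116000 × 9.81 = 1.138×10^6 N.
q = ½ρv² = ½ × 1.112 × 148² = 12180 Pa.
CL = 2W/(ρv²S) = 2×1.138×10^6/(1.112×148²×186) = 0.5024.
CD = 0.0228 + 0.0428 × 0.5024² = 0.0336.
D = q·S·CD = 12180 × 186 × 0.0336 = 76110 N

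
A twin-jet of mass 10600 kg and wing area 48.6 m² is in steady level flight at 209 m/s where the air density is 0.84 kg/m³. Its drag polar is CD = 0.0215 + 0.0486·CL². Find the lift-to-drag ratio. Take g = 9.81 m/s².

L/D = 5.26

In steady level flight, lift balances weight: W = mg = 10600 × 9.81 = 1.0399×10^5 N.
q = ½ρv² = ½ × 0.84 × 209² = 18350 Pa.
CL = 2W/(ρv²S) = 2×1.0399×10^5/(0.84×209²×48.6) = 0.1166.
CD = 0.0215 + 0.0486 × 0.1166² = 0.02216.
L/D = CL/CD = 0.1166 / 0.02216 = 5.26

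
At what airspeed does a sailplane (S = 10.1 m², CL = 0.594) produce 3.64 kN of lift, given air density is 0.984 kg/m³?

L = ½ρv²S·CL ⇒ v = √(2L/(ρ·S·CL))
v = √(2 × 3640 / (0.984 × 10.1 × 0.594)) = √1233 = 35.1 m/s

v = 35.1 m/s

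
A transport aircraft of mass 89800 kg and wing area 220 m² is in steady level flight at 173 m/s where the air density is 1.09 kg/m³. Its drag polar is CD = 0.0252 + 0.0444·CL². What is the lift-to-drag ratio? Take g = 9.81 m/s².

In steady level flight, lift balances weight: W = mg = 89800 × 9.81 = 8.8094×10^5 N.
Dynamic pressure q = 0.5 × 1.09 × 173² = 16310 Pa.
Required CL = L/(qS) = 8.8094×10^5/(16310·220) = 0.2455.
CD = 0.0252 + 0.0444 × 0.2455² = 0.02788.
L/D = CL/CD = 0.2455 / 0.02788 = 8.81

L/D = 8.81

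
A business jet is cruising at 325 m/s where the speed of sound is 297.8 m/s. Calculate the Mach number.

M = 1.09

M = v/a = 325 / 297.8 = 1.09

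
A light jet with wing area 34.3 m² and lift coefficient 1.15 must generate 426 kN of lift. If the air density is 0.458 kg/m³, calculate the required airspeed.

v = 217 m/s

L = ½ρv²S·CL ⇒ v = √(2L/(ρ·S·CL))
v = √(2 × 4.26×10^5 / (0.458 × 34.3 × 1.15)) = √47160 = 217 m/s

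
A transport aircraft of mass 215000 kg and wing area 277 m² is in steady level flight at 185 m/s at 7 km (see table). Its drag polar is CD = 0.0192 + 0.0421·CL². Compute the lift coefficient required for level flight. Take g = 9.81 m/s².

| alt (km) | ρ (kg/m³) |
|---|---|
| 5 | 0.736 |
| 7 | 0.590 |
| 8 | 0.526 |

CL = 0.754

At 7 km, from the table: ρ = 0.590 kg/m³.
Weight W = mg = 215000 × 9.81 = 2.1092×10^6 N; in level flight L = W.
q = ½ρv² = ½ × 0.59 × 185² = 10100 Pa.
Required CL = L/(qS) = 2.1092×10^6/(10100·277) = 0.7542.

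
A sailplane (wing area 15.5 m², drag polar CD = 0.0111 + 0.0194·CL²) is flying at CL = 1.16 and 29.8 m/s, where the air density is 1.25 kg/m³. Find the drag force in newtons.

CD = 0.0111 + 0.0194 × 1.16² = 0.0372
D = ½ρv²S·CD = ½ × 1.25 × 29.8² × 15.5 × 0.0372 = 320 N

D = 320 N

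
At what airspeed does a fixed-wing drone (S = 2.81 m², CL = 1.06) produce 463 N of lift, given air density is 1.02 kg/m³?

v = 17.5 m/s

L = ½ρv²S·CL ⇒ v = √(2L/(ρ·S·CL))
v = √(2 × 463 / (1.02 × 2.81 × 1.06)) = √304.8 = 17.5 m/s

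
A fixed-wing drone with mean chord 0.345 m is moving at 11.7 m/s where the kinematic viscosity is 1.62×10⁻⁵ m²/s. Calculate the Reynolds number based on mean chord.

Re = v·c/ν = 11.7 × 0.345 / (1.62×10⁻⁵) = 2.49×10^5

Re = 2.49×10^5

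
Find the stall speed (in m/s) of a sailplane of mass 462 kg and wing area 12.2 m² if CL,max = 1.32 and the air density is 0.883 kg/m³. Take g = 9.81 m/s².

V_stall = 25.2 m/s

Weight W = mg = 462 × 9.81 = 4532 N.
From L = ½ρV²S·CL,max = W: V_stall = √(2W/(ρSCL,max)) = √(2·4532/(0.883·12.2·1.32))
V_stall = √637.5 = 25.2 m/s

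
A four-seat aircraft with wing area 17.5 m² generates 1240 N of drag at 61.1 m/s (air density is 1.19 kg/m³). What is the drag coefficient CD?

CD = 0.0319

From D = ½ρv²S·CD, rearranging gives CD = 2D/(ρv²S).
CD = 2 × 1240 / (1.19 × 61.1² × 17.5) = 0.0319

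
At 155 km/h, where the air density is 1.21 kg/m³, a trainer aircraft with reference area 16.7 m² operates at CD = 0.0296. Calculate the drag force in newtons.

Convert speed: v = 155 km/h ÷ 3.6 = 43.06 m/s.
Dynamic pressure q = ½ρv² = ½ × 1.21 × 43.06² = 1122 Pa.
D = q·S·CD = 1122 × 16.7 × 0.0296 = 554 N

D = 554 N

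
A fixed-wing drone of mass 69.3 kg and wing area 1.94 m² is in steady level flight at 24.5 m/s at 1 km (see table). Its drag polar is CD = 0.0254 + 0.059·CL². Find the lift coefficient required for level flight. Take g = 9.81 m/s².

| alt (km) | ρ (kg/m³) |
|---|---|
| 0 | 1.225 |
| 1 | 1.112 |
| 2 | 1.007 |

At 1 km, from the table: ρ = 1.112 kg/m³.
Weight W = mg = 69.3 × 9.81 = 679.83 N; in level flight L = W.
Dynamic pressure q = 0.5 × 1.112 × 24.5² = 333.7 Pa.
CL = 2W/(ρv²S) = 2×679.83/(1.112×24.5²×1.94) = 1.05.

CL = 1.05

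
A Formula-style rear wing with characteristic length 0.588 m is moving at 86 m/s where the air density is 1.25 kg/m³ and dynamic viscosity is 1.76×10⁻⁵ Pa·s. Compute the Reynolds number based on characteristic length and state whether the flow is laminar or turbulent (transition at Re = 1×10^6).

Re = ρ·v·c/μ = 1.25 × 86 × 0.588 / (1.76×10⁻⁵) = 3.59×10^6
Since 3.59×10^6 > 1×10^6, the flow is turbulent.

Re = 3.59×10^6 (turbulent)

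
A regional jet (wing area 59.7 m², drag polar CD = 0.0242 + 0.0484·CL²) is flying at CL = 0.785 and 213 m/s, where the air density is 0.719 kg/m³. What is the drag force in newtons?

D = 52600 N

CD = 0.0242 + 0.0484 × 0.785² = 0.05403
D = ½ρv²S·CD = ½ × 0.719 × 213² × 59.7 × 0.05403 = 52600 N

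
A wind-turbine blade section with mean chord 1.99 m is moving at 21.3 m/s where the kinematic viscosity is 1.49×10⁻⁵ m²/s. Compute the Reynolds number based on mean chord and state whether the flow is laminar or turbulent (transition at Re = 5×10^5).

Re = 2.84×10^6 (turbulent)

Re = v·c/ν = 21.3 × 1.99 / (1.49×10⁻⁵) = 2.84×10^6
Since 2.84×10^6 > 5×10^5, the flow is turbulent.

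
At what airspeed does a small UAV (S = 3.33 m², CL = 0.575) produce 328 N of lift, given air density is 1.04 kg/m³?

v = 18.2 m/s

L = ½ρv²S·CL ⇒ v = √(2L/(ρ·S·CL))
v = √(2 × 328 / (1.04 × 3.33 × 0.575)) = √329.4 = 18.2 m/s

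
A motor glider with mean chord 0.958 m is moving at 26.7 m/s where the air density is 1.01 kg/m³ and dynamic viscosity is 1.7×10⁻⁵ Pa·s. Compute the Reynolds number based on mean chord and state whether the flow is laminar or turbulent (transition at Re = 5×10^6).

Re = ρ·v·c/μ = 1.01 × 26.7 × 0.958 / (1.7×10⁻⁵) = 1.52×10^6
Since 1.52×10^6 < 5×10^6, the flow is laminar.

Re = 1.52×10^6 (laminar)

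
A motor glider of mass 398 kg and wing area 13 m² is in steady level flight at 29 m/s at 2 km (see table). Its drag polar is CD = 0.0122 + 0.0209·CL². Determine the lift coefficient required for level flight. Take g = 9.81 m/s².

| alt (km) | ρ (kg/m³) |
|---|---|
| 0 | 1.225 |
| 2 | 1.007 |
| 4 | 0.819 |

At 2 km, from the table: ρ = 1.007 kg/m³.
Level flight ⇒ L = W = m·g = 398 × 9.81 = 3904.4 N.
q = ½ρv² = ½ × 1.007 × 29² = 423.4 Pa.
CL = W/(q·S) = 3904.4 / (423.4 × 13) = 0.7093.

CL = 0.709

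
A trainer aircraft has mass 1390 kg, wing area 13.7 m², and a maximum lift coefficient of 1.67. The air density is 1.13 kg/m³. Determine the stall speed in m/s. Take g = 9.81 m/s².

Stall occurs when L = W at CL,max. W = mg = 1390 × 9.81 = 13640 N.
V_stall = √(2W/(ρ·S·CL,max)) = √(2 × 13640 / (1.13 × 13.7 × 1.67))
V_stall = √1055 = 32.5 m/s

V_stall = 32.5 m/s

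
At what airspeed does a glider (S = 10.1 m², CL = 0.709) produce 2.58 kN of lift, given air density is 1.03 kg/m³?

L = ½ρv²S·CL ⇒ v = √(2L/(ρ·S·CL))
v = √(2 × 2580 / (1.03 × 10.1 × 0.709)) = √699.6 = 26.4 m/s

v = 26.4 m/s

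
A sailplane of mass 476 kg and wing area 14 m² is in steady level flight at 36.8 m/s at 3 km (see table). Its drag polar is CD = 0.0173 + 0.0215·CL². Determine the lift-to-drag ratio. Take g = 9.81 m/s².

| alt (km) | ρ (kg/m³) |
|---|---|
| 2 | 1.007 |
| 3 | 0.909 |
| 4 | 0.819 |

At 3 km, from the table: ρ = 0.909 kg/m³.
Weight W = mg = 476 × 9.81 = 4669.6 N; in level flight L = W.
q = ½ρv² = ½ × 0.909 × 36.8² = 615.5 Pa.
CL = W/(q·S) = 4669.6 / (615.5 × 14) = 0.5419.
CD = 0.0173 + 0.0215 × 0.5419² = 0.02361.
L/D = CL/CD = 0.5419 / 0.02361 = 22.9

L/D = 22.9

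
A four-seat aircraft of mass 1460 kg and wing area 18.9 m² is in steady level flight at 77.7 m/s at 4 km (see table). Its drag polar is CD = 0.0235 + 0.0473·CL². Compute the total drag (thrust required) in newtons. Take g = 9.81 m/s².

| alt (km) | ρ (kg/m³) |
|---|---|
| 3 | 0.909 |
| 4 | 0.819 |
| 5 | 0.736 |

D = 1310 N

At 4 km, from the table: ρ = 0.819 kg/m³.
Weight W = mg = 1460 × 9.81 = 14323 N; in level flight L = W.
Dynamic pressure q = 0.5 × 0.819 × 77.7² = 2472 Pa.
CL = 2W/(ρv²S) = 2×14323/(0.819×77.7²×18.9) = 0.3065.
CD = 0.0235 + 0.0473 × 0.3065² = 0.02794.
D = q·S·CD = 2472 × 18.9 × 0.02794 = 1306 N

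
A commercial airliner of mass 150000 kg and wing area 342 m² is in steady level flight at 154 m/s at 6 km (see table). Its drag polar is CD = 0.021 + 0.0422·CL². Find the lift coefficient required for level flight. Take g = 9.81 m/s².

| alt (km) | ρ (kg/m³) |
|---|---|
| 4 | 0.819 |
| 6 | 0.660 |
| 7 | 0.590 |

At 6 km, from the table: ρ = 0.660 kg/m³.
Level flight ⇒ L = W = m·g = 150000 × 9.81 = 1.4715×10^6 N.
q = ½ρv² = ½ × 0.66 × 154² = 7826 Pa.
Required CL = L/(qS) = 1.4715×10^6/(7826·342) = 0.5498.

CL = 0.55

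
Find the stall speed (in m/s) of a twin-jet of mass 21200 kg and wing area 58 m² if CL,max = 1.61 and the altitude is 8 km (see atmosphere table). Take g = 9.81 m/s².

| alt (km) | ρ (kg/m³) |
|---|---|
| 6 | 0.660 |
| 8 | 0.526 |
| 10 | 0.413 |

V_stall = 92 m/s

At 8 km, from the table: ρ = 0.526 kg/m³.
Stall occurs when L = W at CL,max. W = mg = 21200 × 9.81 = 2.08×10^5 N.
From L = ½ρV²S·CL,max = W: V_stall = √(2W/(ρSCL,max)) = √(2·2.08×10^5/(0.526·58·1.61))
V_stall = √8468 = 92 m/s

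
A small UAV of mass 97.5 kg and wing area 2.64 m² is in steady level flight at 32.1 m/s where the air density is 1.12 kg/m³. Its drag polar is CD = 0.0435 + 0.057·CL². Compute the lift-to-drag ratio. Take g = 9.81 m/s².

Level flight ⇒ L = W = m·g = 97.5 × 9.81 = 956.48 N.
Dynamic pressure q = 0.5 × 1.12 × 32.1² = 577 Pa.
CL = 2W/(ρv²S) = 2×956.48/(1.12×32.1²×2.64) = 0.6279.
CD = 0.0435 + 0.057 × 0.6279² = 0.06597.
L/D = CL/CD = 0.6279 / 0.06597 = 9.52

L/D = 9.52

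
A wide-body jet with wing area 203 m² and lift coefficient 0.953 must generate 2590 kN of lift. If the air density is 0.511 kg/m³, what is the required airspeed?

v = 229 m/s

L = ½ρv²S·CL ⇒ v = √(2L/(ρ·S·CL))
v = √(2 × 2.59×10^6 / (0.511 × 203 × 0.953)) = √52400 = 229 m/s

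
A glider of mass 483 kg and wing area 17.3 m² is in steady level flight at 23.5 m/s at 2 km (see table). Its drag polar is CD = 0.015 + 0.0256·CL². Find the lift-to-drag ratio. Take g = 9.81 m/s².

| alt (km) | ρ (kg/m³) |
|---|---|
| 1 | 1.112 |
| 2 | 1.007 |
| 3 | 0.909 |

L/D = 24.7

At 2 km, from the table: ρ = 1.007 kg/m³.
Weight W = mg = 483 × 9.81 = 4738.2 N; in level flight L = W.
Dynamic pressure q = 0.5 × 1.007 × 23.5² = 278.1 Pa.
CL = 2W/(ρv²S) = 2×4738.2/(1.007×23.5²×17.3) = 0.985.
CD = 0.015 + 0.0256 × 0.985² = 0.03984.
L/D = CL/CD = 0.985 / 0.03984 = 24.7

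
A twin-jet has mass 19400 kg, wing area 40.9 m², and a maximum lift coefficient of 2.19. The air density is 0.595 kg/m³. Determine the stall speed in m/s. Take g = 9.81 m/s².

V_stall = 84.5 m/s

Stall occurs when L = W at CL,max. W = mg = 19400 × 9.81 = 1.903×10^5 N.
V_stall = √(2W/(ρ·S·CL,max)) = √(2 × 1.903×10^5 / (0.595 × 40.9 × 2.19))
V_stall = √7142 = 84.5 m/s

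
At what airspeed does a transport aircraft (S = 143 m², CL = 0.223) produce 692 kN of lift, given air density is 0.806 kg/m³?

v = 232 m/s

L = ½ρv²S·CL ⇒ v = √(2L/(ρ·S·CL))
v = √(2 × 6.92×10^5 / (0.806 × 143 × 0.223)) = √53850 = 232 m/s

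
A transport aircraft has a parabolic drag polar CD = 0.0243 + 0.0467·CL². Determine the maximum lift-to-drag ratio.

For CD = CD0 + K·CL², (L/D)max occurs at CL* = √(CD0/K) and equals 1/(2√(K·CD0)).
(L/D)max = 1/(2√(0.0467 × 0.0243)) = 1/(2 × 0.03369) = 14.8

(L/D)max = 14.8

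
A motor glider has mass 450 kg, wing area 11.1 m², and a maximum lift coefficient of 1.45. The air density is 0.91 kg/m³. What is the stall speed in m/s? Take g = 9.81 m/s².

Stall occurs when L = W at CL,max. W = mg = 450 × 9.81 = 4414 N.
V_stall = √(2W/(ρ·S·CL,max)) = √(2 × 4414 / (0.91 × 11.1 × 1.45))
V_stall = √602.8 = 24.6 m/s

V_stall = 24.6 m/s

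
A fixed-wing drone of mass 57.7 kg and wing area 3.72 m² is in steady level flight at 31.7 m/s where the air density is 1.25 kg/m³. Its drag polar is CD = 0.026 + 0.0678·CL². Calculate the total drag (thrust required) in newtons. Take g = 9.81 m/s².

Weight W = mg = 57.7 × 9.81 = 566.04 N; in level flight L = W.
q = ½ρv² = ½ × 1.25 × 31.7² = 628.1 Pa.
CL = 2W/(ρv²S) = 2×566.04/(1.25×31.7²×3.72) = 0.2423.
CD = 0.026 + 0.0678 × 0.2423² = 0.02998.
D = q·S·CD = 628.1 × 3.72 × 0.02998 = 70.04 N

D = 70 N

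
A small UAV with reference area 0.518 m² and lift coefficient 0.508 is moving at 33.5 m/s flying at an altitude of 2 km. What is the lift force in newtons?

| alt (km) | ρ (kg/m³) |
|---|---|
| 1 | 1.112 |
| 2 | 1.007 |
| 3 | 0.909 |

L = 149 N

At 2 km, from the table: ρ = 1.007 kg/m³.
L = ½ρv²S·CL = ½ × 1.007 × 33.5² × 0.518 × 0.508 = 149 N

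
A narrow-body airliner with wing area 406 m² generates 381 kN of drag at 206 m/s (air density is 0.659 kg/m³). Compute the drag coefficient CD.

CD = 0.0671

From D = ½ρv²S·CD, rearranging gives CD = 2D/(ρv²S).
CD = 2 × 3.81×10^5 / (0.659 × 206² × 406) = 0.0671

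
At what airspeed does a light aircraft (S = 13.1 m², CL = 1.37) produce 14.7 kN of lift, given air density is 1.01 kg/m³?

L = ½ρv²S·CL ⇒ v = √(2L/(ρ·S·CL))
v = √(2 × 14700 / (1.01 × 13.1 × 1.37)) = √1622 = 40.3 m/s

v = 40.3 m/s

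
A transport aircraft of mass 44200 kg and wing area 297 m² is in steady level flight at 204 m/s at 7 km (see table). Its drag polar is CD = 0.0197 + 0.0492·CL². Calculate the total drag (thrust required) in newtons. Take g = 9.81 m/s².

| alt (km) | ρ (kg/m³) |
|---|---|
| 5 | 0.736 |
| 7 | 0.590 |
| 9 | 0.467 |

At 7 km, from the table: ρ = 0.590 kg/m³.
Level flight ⇒ L = W = m·g = 44200 × 9.81 = 4.336×10^5 N.
Dynamic pressure q = 0.5 × 0.59 × 204² = 12280 Pa.
Required CL = L/(qS) = 4.336×10^5/(12280·297) = 0.1189.
CD = 0.0197 + 0.0492 × 0.1189² = 0.0204.
D = q·S·CD = 12280 × 297 × 0.0204 = 74370 N

D = 74400 N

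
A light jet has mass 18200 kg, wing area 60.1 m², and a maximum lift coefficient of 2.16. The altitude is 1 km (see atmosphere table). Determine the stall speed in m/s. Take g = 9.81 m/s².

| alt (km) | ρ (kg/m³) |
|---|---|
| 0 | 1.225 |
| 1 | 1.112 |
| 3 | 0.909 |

V_stall = 49.7 m/s

At 1 km, from the table: ρ = 1.112 kg/m³.
Stall occurs when L = W at CL,max. W = mg = 18200 × 9.81 = 1.785×10^5 N.
From L = ½ρV²S·CL,max = W: V_stall = √(2W/(ρSCL,max)) = √(2·1.785×10^5/(1.112·60.1·2.16))
V_stall = √2474 = 49.7 m/s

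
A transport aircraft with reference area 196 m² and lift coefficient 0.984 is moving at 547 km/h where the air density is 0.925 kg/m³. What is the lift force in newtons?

Convert speed: v = 547 km/h ÷ 3.6 = 151.9 m/s.
L = ½ρv²S·CL = ½ × 0.925 × 151.9² × 196 × 0.984 = 2.06×10^6 N ≈ 2060 kN

L = 2.06×10^6 N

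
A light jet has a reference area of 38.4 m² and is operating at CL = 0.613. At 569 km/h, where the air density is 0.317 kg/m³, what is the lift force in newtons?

Convert speed: v = 569 km/h ÷ 3.6 = 158.1 m/s.
L = ½ρv²S·CL = ½ × 0.317 × 158.1² × 38.4 × 0.613 = 93200 N ≈ 93.2 kN

L = 93200 N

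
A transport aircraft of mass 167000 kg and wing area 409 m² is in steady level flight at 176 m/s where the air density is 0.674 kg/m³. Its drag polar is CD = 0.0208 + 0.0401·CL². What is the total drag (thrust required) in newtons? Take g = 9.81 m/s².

D = 1.14×10^5 N

Weight W = mg = 167000 × 9.81 = 1.6383×10^6 N; in level flight L = W.
Dynamic pressure q = 0.5 × 0.674 × 176² = 10440 Pa.
Required CL = L/(qS) = 1.6383×10^6/(10440·409) = 0.3837.
CD = 0.0208 + 0.0401 × 0.3837² = 0.0267.
D = q·S·CD = 10440 × 409 × 0.0267 = 1.14×10^5 N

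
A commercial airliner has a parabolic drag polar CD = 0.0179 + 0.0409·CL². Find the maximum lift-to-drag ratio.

For CD = CD0 + K·CL², (L/D)max occurs at CL* = √(CD0/K) and equals 1/(2√(K·CD0)).
(L/D)max = 1/(2√(0.0409 × 0.0179)) = 1/(2 × 0.02706) = 18.5

(L/D)max = 18.5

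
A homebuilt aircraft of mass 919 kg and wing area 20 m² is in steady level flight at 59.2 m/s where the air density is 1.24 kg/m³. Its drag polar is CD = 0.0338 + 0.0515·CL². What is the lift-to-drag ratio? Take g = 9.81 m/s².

In steady level flight, lift balances weight: W = mg = 919 × 9.81 = 9015.4 N.
Dynamic pressure q = 0.5 × 1.24 × 59.2² = 2173 Pa.
Required CL = L/(qS) = 9015.4/(2173·20) = 0.2075.
CD = 0.0338 + 0.0515 × 0.2075² = 0.03602.
L/D = CL/CD = 0.2075 / 0.03602 = 5.76

L/D = 5.76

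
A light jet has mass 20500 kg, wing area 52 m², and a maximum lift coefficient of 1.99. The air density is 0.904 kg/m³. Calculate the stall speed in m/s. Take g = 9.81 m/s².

V_stall = 65.6 m/s

Weight W = mg = 20500 × 9.81 = 2.011×10^5 N.
From L = ½ρV²S·CL,max = W: V_stall = √(2W/(ρSCL,max)) = √(2·2.011×10^5/(0.904·52·1.99))
V_stall = √4300 = 65.6 m/s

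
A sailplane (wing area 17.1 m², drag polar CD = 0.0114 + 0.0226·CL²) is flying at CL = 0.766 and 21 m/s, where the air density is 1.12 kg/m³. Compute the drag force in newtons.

CD = 0.0114 + 0.0226 × 0.766² = 0.02466
D = ½ρv²S·CD = ½ × 1.12 × 21² × 17.1 × 0.02466 = 104 N

D = 104 N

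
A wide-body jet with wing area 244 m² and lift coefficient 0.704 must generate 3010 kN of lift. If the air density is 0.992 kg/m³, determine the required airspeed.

L = ½ρv²S·CL ⇒ v = √(2L/(ρ·S·CL))
v = √(2 × 3.01×10^6 / (0.992 × 244 × 0.704)) = √35330 = 188 m/s

v = 188 m/s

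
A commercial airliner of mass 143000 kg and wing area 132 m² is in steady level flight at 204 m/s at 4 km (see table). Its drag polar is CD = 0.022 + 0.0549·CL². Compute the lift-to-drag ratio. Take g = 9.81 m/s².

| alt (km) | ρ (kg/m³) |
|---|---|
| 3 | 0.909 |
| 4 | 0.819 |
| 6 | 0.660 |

L/D = 14.4

At 4 km, from the table: ρ = 0.819 kg/m³.
In steady level flight, lift balances weight: W = mg = 143000 × 9.81 = 1.4028×10^6 N.
q = ½ρv² = ½ × 0.819 × 204² = 17040 Pa.
CL = 2W/(ρv²S) = 2×1.4028×10^6/(0.819×204²×132) = 0.6236.
CD = 0.022 + 0.0549 × 0.6236² = 0.04335.
L/D = CL/CD = 0.6236 / 0.04335 = 14.4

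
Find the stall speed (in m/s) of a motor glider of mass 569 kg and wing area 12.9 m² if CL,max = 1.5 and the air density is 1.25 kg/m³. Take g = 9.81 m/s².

Stall occurs when L = W at CL,max. W = mg = 569 × 9.81 = 5582 N.
V_stall = √(2W/(ρ·S·CL,max)) = √(2 × 5582 / (1.25 × 12.9 × 1.5))
V_stall = √461.6 = 21.5 m/s

V_stall = 21.5 m/s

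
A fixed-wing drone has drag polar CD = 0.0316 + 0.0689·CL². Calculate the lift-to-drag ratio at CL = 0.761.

L/D = 10.6

CD = 0.0316 + 0.0689 × 0.761² = 0.0715
L/D = CL/CD = 0.761 / 0.0715 = 10.6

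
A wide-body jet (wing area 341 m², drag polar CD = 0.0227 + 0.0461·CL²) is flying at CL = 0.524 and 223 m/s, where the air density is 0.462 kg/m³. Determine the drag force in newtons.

D = 1.39×10^5 N

CD = 0.0227 + 0.0461 × 0.524² = 0.03536
D = ½ρv²S·CD = ½ × 0.462 × 223² × 341 × 0.03536 = 1.39×10^5 N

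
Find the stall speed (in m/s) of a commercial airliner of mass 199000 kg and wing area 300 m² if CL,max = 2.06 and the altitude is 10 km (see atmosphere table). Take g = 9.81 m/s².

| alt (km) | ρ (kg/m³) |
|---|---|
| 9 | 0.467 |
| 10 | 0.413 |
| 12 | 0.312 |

At 10 km, from the table: ρ = 0.413 kg/m³.
Weight W = mg = 199000 × 9.81 = 1.952×10^6 N.
V_stall = √(2W/(ρ·S·CL,max)) = √(2 × 1.952×10^6 / (0.413 × 300 × 2.06))
V_stall = √15300 = 124 m/s

V_stall = 124 m/s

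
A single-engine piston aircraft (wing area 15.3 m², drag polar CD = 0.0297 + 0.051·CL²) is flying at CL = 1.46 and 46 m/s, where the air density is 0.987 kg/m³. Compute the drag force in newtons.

CD = 0.0297 + 0.051 × 1.46² = 0.1384
D = ½ρv²S·CD = ½ × 0.987 × 46² × 15.3 × 0.1384 = 2210 N

D = 2210 N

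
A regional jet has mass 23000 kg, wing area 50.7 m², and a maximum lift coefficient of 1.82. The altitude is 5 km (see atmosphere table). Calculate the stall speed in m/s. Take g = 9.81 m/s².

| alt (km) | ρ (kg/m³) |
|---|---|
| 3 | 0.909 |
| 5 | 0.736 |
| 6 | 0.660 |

V_stall = 81.5 m/s

At 5 km, from the table: ρ = 0.736 kg/m³.
Stall occurs when L = W at CL,max. W = mg = 23000 × 9.81 = 2.256×10^5 N.
From L = ½ρV²S·CL,max = W: V_stall = √(2W/(ρSCL,max)) = √(2·2.256×10^5/(0.736·50.7·1.82))
V_stall = √6645 = 81.5 m/s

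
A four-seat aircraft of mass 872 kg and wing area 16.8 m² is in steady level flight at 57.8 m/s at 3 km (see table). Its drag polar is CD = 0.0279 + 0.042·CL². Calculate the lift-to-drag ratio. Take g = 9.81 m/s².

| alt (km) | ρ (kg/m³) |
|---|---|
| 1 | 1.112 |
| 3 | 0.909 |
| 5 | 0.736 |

L/D = 10.3

At 3 km, from the table: ρ = 0.909 kg/m³.
Level flight ⇒ L = W = m·g = 872 × 9.81 = 8554.3 N.
q = ½ρv² = ½ × 0.909 × 57.8² = 1518 Pa.
CL = W/(q·S) = 8554.3 / (1518 × 16.8) = 0.3353.
CD = 0.0279 + 0.042 × 0.3353² = 0.03262.
L/D = CL/CD = 0.3353 / 0.03262 = 10.3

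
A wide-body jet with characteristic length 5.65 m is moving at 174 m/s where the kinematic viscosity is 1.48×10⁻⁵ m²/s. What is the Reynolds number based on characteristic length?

Re = v·c/ν = 174 × 5.65 / (1.48×10⁻⁵) = 6.64×10^7

Re = 6.64×10^7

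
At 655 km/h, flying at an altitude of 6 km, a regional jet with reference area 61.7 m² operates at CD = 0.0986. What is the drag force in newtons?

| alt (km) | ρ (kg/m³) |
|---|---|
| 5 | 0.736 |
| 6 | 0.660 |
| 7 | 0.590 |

D = 66500 N

At 6 km, from the table: ρ = 0.660 kg/m³.
Convert speed: v = 655 km/h ÷ 3.6 = 181.9 m/s.
D = ½ρv²S·CD = ½ × 0.66 × 181.9² × 61.7 × 0.0986 = 66500 N ≈ 66.5 kN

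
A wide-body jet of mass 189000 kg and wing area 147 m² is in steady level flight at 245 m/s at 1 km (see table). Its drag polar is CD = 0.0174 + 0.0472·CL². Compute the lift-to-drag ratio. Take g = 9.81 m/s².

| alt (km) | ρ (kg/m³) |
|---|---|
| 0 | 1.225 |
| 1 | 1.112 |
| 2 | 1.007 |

L/D = 15.7

At 1 km, from the table: ρ = 1.112 kg/m³.
In steady level flight, lift balances weight: W = mg = 189000 × 9.81 = 1.8541×10^6 N.
q = ½ρv² = ½ × 1.112 × 245² = 33370 Pa.
CL = 2W/(ρv²S) = 2×1.8541×10^6/(1.112×245²×147) = 0.3779.
CD = 0.0174 + 0.0472 × 0.3779² = 0.02414.
L/D = CL/CD = 0.3779 / 0.02414 = 15.7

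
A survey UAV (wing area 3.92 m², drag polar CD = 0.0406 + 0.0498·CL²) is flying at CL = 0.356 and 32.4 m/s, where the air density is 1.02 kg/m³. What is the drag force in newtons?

CD = 0.0406 + 0.0498 × 0.356² = 0.04691
D = ½ρv²S·CD = ½ × 1.02 × 32.4² × 3.92 × 0.04691 = 98.5 N

D = 98.5 N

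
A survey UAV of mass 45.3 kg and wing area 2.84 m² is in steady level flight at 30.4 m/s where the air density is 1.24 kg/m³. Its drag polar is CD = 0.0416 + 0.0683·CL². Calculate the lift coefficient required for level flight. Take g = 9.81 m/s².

CL = 0.273

Weight W = mg = 45.3 × 9.81 = 444.39 N; in level flight L = W.
q = ½ρv² = ½ × 1.24 × 30.4² = 573 Pa.
CL = 2W/(ρv²S) = 2×444.39/(1.24×30.4²×2.84) = 0.2731.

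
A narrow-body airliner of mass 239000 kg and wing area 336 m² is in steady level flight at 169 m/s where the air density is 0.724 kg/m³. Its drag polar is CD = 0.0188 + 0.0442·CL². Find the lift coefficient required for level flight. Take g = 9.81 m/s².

In steady level flight, lift balances weight: W = mg = 239000 × 9.81 = 2.3446×10^6 N.
q = ½ρv² = ½ × 0.724 × 169² = 10340 Pa.
CL = W/(q·S) = 2.3446×10^6 / (10340 × 336) = 0.6749.

CL = 0.675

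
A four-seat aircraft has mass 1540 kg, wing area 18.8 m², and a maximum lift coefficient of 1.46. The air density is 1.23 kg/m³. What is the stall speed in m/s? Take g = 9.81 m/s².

V_stall = 29.9 m/s

At stall, lift equals weight: L = W = m·g = 1540 × 9.81 = 15110 N.
V_stall = √(2W/(ρ·S·CL,max)) = √(2 × 15110 / (1.23 × 18.8 × 1.46))
V_stall = √895 = 29.9 m/s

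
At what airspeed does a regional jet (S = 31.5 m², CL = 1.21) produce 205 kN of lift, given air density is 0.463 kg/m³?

L = ½ρv²S·CL ⇒ v = √(2L/(ρ·S·CL))
v = √(2 × 2.05×10^5 / (0.463 × 31.5 × 1.21)) = √23230 = 152 m/s

v = 152 m/s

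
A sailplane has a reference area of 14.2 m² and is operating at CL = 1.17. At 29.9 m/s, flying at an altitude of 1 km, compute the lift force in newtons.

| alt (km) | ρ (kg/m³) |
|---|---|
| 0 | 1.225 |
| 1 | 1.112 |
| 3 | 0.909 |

At 1 km, from the table: ρ = 1.112 kg/m³.
L = ½ρv²S·CL = ½ × 1.112 × 29.9² × 14.2 × 1.17 = 8260 N ≈ 8.26 kN

L = 8260 N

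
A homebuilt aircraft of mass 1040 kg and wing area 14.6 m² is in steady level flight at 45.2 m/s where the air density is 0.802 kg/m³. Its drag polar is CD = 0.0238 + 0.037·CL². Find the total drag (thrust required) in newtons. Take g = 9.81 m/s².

In steady level flight, lift balances weight: W = mg = 1040 × 9.81 = 10202 N.
Dynamic pressure q = 0.5 × 0.802 × 45.2² = 819.3 Pa.
Required CL = L/(qS) = 10202/(819.3·14.6) = 0.853.
CD = 0.0238 + 0.037 × 0.853² = 0.05072.
D = q·S·CD = 819.3 × 14.6 × 0.05072 = 606.7 N

D = 607 N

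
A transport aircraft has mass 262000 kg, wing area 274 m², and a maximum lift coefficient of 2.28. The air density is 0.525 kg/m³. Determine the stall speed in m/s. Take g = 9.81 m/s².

At stall, lift equals weight: L = W = m·g = 262000 × 9.81 = 2.57×10^6 N.
V_stall = √(2W/(ρ·S·CL,max)) = √(2 × 2.57×10^6 / (0.525 × 274 × 2.28))
V_stall = √15670 = 125 m/s

V_stall = 125 m/s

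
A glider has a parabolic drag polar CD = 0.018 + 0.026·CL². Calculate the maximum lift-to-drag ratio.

(L/D)max = 23.1

For CD = CD0 + K·CL², (L/D)max occurs at CL* = √(CD0/K) and equals 1/(2√(K·CD0)).
(L/D)max = 1/(2√(0.026 × 0.018)) = 1/(2 × 0.02163) = 23.1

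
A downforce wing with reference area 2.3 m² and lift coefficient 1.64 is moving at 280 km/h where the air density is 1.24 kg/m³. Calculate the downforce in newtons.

L = 14100 N

Convert speed: v = 280 km/h ÷ 3.6 = 77.78 m/s.
Dynamic pressure q = ½ρv² = ½ × 1.24 × 77.78² = 3751 Pa.
L = q·S·CL = 3751 × 2.3 × 1.64 = 14100 N ≈ 14.1 kN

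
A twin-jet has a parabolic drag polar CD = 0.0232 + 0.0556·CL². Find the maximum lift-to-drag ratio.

For CD = CD0 + K·CL², (L/D)max occurs at CL* = √(CD0/K) and equals 1/(2√(K·CD0)).
(L/D)max = 1/(2√(0.0556 × 0.0232)) = 1/(2 × 0.03592) = 13.9

(L/D)max = 13.9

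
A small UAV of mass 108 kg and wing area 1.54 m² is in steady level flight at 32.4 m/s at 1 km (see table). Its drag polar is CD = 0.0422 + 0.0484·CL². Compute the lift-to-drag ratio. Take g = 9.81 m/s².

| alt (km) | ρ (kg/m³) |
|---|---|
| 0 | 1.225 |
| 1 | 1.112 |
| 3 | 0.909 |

L/D = 10.8

At 1 km, from the table: ρ = 1.112 kg/m³.
Weight W = mg = 108 × 9.81 = 1059.5 N; in level flight L = W.
Dynamic pressure q = 0.5 × 1.112 × 32.4² = 583.7 Pa.
Required CL = L/(qS) = 1059.5/(583.7·1.54) = 1.179.
CD = 0.0422 + 0.0484 × 1.179² = 0.1094.
L/D = CL/CD = 1.179 / 0.1094 = 10.8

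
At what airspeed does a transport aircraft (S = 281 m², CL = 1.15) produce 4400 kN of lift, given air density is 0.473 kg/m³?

v = 240 m/s

L = ½ρv²S·CL ⇒ v = √(2L/(ρ·S·CL))
v = √(2 × 4.4×10^6 / (0.473 × 281 × 1.15)) = √57570 = 240 m/s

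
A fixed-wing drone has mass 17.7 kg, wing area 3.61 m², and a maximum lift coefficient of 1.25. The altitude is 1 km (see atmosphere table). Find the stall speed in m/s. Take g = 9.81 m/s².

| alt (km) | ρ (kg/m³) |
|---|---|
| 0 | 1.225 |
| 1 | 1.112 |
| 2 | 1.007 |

V_stall = 8.32 m/s

At 1 km, from the table: ρ = 1.112 kg/m³.
Stall occurs when L = W at CL,max. W = mg = 17.7 × 9.81 = 173.6 N.
V_stall = √(2W/(ρ·S·CL,max)) = √(2 × 173.6 / (1.112 × 3.61 × 1.25))
V_stall = √69.21 = 8.32 m/s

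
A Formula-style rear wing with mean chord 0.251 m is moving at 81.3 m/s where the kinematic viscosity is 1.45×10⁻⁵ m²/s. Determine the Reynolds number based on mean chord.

Re = 1.41×10^6

Re = v·c/ν = 81.3 × 0.251 / (1.45×10⁻⁵) = 1.41×10^6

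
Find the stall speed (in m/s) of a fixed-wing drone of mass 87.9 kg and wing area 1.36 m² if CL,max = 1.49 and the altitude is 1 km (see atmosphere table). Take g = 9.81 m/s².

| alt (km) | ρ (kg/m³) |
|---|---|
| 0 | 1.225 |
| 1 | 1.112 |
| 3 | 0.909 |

V_stall = 27.7 m/s

At 1 km, from the table: ρ = 1.112 kg/m³.
Stall occurs when L = W at CL,max. W = mg = 87.9 × 9.81 = 862.3 N.
V_stall = √(2W/(ρ·S·CL,max)) = √(2 × 862.3 / (1.112 × 1.36 × 1.49))
V_stall = √765.3 = 27.7 m/s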